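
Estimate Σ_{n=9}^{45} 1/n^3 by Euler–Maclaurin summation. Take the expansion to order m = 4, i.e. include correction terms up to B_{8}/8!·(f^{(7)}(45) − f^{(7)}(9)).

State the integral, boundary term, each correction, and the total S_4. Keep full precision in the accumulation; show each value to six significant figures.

S_4 ≈ 0.00665517

The integral term ∫_9^45 1/x^3 dx = 0.00592593.
½[f(9) + f(45)] = ½[0.00137174 + 1.09739e-05] = 0.000691358.
So far: 0.00661728.
k=1: B_{2}/(2)! × [f^{(1)}(45) − f^{(1)}(9)] = 1/12 × (-7.31596e-07 − (-0.000457247)) = 3.80430e-05.
Running total after k=1: 0.00665533.
k=2: B_{4}/(4)! × [f^{(3)}(45) − f^{(3)}(9)] = −1/720 × (-7.22564e-09 − (-0.000112901)) = -1.56796e-07.
Running total after k=2: 0.00665517.
k=3: B_{6}/(6)! × [f^{(5)}(45) − f^{(5)}(9)] = 1/30240 × (-1.49865e-10 − (-5.85410e-05)) = 1.93588e-09.
Running total after k=3: 0.00665517.
k=4: B_{8}/(8)! × [f^{(7)}(45) − f^{(7)}(9)] = −1/1209600 × (-5.32854e-12 − (-5.20365e-05)) = -4.30196e-11.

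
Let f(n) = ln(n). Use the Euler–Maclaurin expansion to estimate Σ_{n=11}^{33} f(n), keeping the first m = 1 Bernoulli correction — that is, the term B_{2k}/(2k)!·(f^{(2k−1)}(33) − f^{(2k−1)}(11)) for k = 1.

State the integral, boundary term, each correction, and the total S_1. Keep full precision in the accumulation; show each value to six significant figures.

∫_11^33 ln(x) dx evaluates to 67.0079.
Boundary: ½(f(11) + f(33)) = ½(2.39790 + 3.49651) = 2.94720.
Integral + boundary = 69.9551.
Order-1 term: 1/12 · (0.0303030 − 0.0909091) = -0.00505051.

S_1 ≈ 69.9501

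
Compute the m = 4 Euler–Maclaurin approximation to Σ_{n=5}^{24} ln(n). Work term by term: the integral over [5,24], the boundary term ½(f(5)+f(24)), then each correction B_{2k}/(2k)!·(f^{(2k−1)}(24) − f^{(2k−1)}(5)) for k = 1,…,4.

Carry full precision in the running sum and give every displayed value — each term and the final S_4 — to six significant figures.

S_4 ≈ 51.6067

∫_5^24 ln(x) dx evaluates to 49.2261.
Boundary: ½(f(5) + f(24)) = ½(1.60944 + 3.17805) = 2.39375.
Running total after boundary: 51.6198.
Order-1 term: 1/12 · (0.0416667 − 0.200000) = -0.0131944.
After k=1: 51.6067.
Order-2 term: −1/720 · (0.000144676 − 0.0160000) = 2.20213e-05.
After k=2: 51.6067.
Order-3 term: 1/30240 · (3.01408e-06 − 0.00768000) = -2.53869e-07.
After k=3: 51.6067.
Order-4 term: −1/1209600 · (1.56983e-07 − 0.00921600) = 7.61892e-09.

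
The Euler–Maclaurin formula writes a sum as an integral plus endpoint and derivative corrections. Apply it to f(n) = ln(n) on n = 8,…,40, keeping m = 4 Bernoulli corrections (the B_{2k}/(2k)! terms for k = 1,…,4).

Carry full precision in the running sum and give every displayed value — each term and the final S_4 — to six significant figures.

Integral: ∫_8^40 ln(x) dx = 98.9196.
½[f(8) + f(40)] = ½[2.07944 + 3.68888] = 2.88416.
So far: 101.804.
Correction k=1: B_{2}/2! · (f^{(1)}(40) − f^{(1)}(8)) = 1/12 · (0.0250000 − 0.125000) = -0.00833333.
After k=1: 101.795.
Correction k=2: B_{4}/4! · (f^{(3)}(40) − f^{(3)}(8)) = −1/720 · (3.12500e-05 − 0.00390625) = 5.38194e-06.
After k=2: 101.795.
Correction k=3: B_{6}/6! · (f^{(5)}(40) − f^{(5)}(8)) = 1/30240 · (2.34375e-07 − 0.000732422) = -2.42125e-08.
After k=3: 101.795.
Correction k=4: B_{8}/8! · (f^{(7)}(40) − f^{(7)}(8)) = −1/1209600 · (4.39453e-09 − 0.000343323) = 2.83828e-10.

S_4 ≈ 101.795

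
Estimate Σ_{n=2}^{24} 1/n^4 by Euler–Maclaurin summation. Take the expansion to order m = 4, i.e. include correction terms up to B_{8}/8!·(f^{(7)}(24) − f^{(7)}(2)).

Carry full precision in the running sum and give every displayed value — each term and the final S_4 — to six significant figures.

The integral term ∫_2^24 1/x^4 dx = 0.0416426.
Endpoint term: (f(2) + f(24))/2 = (0.0625000 + 3.01408e-06)/2 = 0.0312515.
Integral + boundary = 0.0728941.
Order-1 term: 1/12 · (-5.02347e-07 − (-0.125000)) = 0.0104166.
Running total after k=1: 0.0833107.
Order-2 term: −1/720 · (-2.61639e-08 − (-0.937500)) = -0.00130208.
Running total after k=2: 0.0820086.
Order-3 term: 1/30240 · (-2.54371e-09 − (-13.1250)) = 0.000434028.
Running total after k=3: 0.0824426.
Order-4 term: −1/1209600 · (-3.97455e-10 − (-295.312)) = -0.000244141.

S_4 ≈ 0.0821985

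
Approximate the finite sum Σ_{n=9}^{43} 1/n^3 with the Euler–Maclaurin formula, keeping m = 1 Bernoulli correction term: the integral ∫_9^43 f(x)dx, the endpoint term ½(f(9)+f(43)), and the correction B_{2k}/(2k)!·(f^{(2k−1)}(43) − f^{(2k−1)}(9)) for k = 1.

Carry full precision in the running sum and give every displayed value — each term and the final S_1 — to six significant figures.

Integral: ∫_9^43 1/x^3 dx = 0.00590242.
Endpoint term: (f(9) + f(43))/2 = (0.00137174 + 1.25775e-05)/2 = 0.000692160.
Running total after boundary: 0.00659458.
k=1: B_{2}/(2)! × [f^{(1)}(43) − f^{(1)}(9)] = 1/12 × (-8.77501e-07 − (-0.000457247)) = 3.80308e-05.

S_1 ≈ 0.00663261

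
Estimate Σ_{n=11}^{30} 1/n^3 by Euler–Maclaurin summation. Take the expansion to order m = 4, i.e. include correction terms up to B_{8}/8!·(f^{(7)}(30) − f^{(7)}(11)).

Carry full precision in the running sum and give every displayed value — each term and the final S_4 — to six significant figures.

S_4 ≈ 0.00398757

The integral term ∫_11^30 1/x^3 dx = 0.00357668.
Boundary: ½(f(11) + f(30)) = ½(0.000751315 + 3.70370e-05) = 0.000394176.
Integral + boundary = 0.00397085.
k=1: B_{2}/(2)! × [f^{(1)}(30) − f^{(1)}(11)] = 1/12 × (-3.70370e-06 − (-0.000204904)) = 1.67667e-05.
Partial sum through k=1: 0.00398762.
k=2: B_{4}/(4)! × [f^{(3)}(30) − f^{(3)}(11)] = −1/720 × (-8.23045e-08 − (-3.38684e-05)) = -4.69252e-08.
Partial sum through k=2: 0.00398757.
k=3: B_{6}/(6)! × [f^{(5)}(30) − f^{(5)}(11)] = 1/30240 × (-3.84088e-09 − (-1.17560e-05)) = 3.88629e-10.
Partial sum through k=3: 0.00398757.
k=4: B_{8}/(8)! × [f^{(7)}(30) − f^{(7)}(11)] = −1/1209600 × (-3.07270e-10 − (-6.99530e-06)) = -5.78290e-12.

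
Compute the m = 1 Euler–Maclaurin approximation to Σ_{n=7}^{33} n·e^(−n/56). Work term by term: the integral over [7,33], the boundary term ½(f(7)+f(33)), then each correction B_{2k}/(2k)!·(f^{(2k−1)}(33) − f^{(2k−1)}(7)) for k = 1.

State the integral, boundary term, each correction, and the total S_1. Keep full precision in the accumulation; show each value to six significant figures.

Integral: ∫_7^33 x·e^(−x/56) dx = 348.708.
Boundary: ½(f(7) + f(33)) = ½(6.17748 + 18.3059) = 12.2417.
So far: 360.949.
Correction k=1: B_{2}/2! · (f^{(1)}(33) − f^{(1)}(7)) = 1/12 · (0.227833 − 0.772185) = -0.0453627.

S_1 ≈ 360.904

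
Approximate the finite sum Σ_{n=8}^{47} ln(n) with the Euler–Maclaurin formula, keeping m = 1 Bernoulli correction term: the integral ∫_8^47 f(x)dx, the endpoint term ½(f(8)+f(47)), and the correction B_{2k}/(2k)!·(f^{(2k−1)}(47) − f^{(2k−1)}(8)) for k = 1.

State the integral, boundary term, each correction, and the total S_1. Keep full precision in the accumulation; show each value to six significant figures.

S_1 ≈ 128.278

The integral term ∫_8^47 ln(x) dx = 125.321.
Endpoint term: (f(8) + f(47))/2 = (2.07944 + 3.85015)/2 = 2.96479.
Running total after boundary: 128.286.
k=1: B_{2}/(2)! × [f^{(1)}(47) − f^{(1)}(8)] = 1/12 × (0.0212766 − 0.125000) = -0.00864362.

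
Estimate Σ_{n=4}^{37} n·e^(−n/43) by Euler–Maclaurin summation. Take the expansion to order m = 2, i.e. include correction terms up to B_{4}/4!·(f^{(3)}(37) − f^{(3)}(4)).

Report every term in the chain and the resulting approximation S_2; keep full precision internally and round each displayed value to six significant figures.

The integral term ∫_4^37 x·e^(−x/43) dx = 386.479.
½[f(4) + f(37)] = ½[3.64469 + 15.6497] = 9.64720.
So far: 396.126.
Correction k=1: B_{2}/2! · (f^{(1)}(37) − f^{(1)}(4)) = 1/12 · (0.0590184 − 0.826412) = -0.0639495.
Partial sum through k=1: 396.062.
Correction k=2: B_{4}/4! · (f^{(3)}(37) − f^{(3)}(4)) = −1/720 · (0.000489426 − 0.00143253) = 1.30987e-06.

S_2 ≈ 396.062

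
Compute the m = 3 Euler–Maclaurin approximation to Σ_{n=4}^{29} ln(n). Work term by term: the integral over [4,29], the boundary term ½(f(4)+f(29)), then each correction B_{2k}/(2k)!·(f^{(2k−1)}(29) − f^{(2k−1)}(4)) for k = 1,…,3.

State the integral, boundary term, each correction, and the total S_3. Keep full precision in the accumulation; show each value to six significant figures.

Integral: ∫_4^29 ln(x) dx = 67.1064.
Boundary: ½(f(4) + f(29)) = ½(1.38629 + 3.36730) = 2.37680.
Running total after boundary: 69.4832.
Order-1 term: 1/12 · (0.0344828 − 0.250000) = -0.0179598.
Partial sum through k=1: 69.4652.
Order-2 term: −1/720 · (8.20042e-05 − 0.0312500) = 4.32889e-05.
Partial sum through k=2: 69.4653.
Order-3 term: 1/30240 · (1.17010e-06 − 0.0234375) = -7.75011e-07.

S_3 ≈ 69.4653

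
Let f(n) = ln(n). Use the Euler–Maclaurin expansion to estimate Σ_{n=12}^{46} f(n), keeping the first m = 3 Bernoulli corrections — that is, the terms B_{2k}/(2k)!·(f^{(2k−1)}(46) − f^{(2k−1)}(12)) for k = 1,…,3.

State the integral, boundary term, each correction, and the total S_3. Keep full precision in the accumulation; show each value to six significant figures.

The integral term ∫_12^46 ln(x) dx = 112.299.
Endpoint term: (f(12) + f(46))/2 = (2.48491 + 3.82864)/2 = 3.15677.
Integral + boundary = 115.455.
k=1: B_{2}/(2)! × [f^{(1)}(46) − f^{(1)}(12)] = 1/12 × (0.0217391 − 0.0833333) = -0.00513285.
Partial sum through k=1: 115.450.
k=2: B_{4}/(4)! × [f^{(3)}(46) − f^{(3)}(12)] = −1/720 × (2.05474e-05 − 0.00115741) = 1.57897e-06.
Partial sum through k=2: 115.450.
k=3: B_{6}/(6)! × [f^{(5)}(46) − f^{(5)}(12)] = 1/30240 × (1.16526e-07 − 9.64506e-05) = -3.18565e-09.

S_3 ≈ 115.450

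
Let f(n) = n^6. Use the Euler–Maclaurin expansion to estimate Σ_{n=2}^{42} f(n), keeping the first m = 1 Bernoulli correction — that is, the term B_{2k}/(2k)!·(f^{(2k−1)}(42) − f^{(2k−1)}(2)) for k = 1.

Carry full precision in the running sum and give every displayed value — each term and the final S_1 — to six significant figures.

S_1 ≈ 3.57441e+10

Integral: ∫_2^42 x^6 dx = 3.29342e+10.
½[f(2) + f(42)] = ½[64.0000 + 5.48903e+09] = 2.74452e+09.
Running total after boundary: 3.56787e+10.
k=1: B_{2}/(2)! × [f^{(1)}(42) − f^{(1)}(2)] = 1/12 × (7.84147e+08 − 192.000) = 6.53456e+07.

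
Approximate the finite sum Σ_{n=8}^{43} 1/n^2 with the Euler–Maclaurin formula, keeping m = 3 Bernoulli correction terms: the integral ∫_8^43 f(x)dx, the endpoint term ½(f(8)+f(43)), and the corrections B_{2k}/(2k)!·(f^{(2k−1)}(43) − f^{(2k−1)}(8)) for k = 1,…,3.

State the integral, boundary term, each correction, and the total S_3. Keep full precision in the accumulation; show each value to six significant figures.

S_3 ≈ 0.110150

∫_8^43 1/x^2 dx evaluates to 0.101744.
½[f(8) + f(43)] = ½[0.0156250 + 0.000540833] = 0.00808292.
So far: 0.109827.
Order-1 term: 1/12 · (-2.51550e-05 − (-0.00390625)) = 0.000323425.
Partial sum through k=1: 0.110151.
Order-2 term: −1/720 · (-1.63256e-07 − (-0.000732422)) = -1.01703e-06.
Partial sum through k=2: 0.110150.
Order-3 term: 1/30240 · (-2.64883e-09 − (-0.000343323)) = 1.13532e-08.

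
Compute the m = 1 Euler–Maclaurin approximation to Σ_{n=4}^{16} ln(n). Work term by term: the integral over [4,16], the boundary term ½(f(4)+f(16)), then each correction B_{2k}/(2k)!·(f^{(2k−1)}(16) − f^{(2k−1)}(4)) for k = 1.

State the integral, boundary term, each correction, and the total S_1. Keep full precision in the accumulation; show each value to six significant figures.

The integral term ∫_4^16 ln(x) dx = 26.8162.
½[f(4) + f(16)] = ½[1.38629 + 2.77259] = 2.07944.
So far: 28.8957.
k=1: B_{2}/(2)! × [f^{(1)}(16) − f^{(1)}(4)] = 1/12 × (0.0625000 − 0.250000) = -0.0156250.

S_1 ≈ 28.8801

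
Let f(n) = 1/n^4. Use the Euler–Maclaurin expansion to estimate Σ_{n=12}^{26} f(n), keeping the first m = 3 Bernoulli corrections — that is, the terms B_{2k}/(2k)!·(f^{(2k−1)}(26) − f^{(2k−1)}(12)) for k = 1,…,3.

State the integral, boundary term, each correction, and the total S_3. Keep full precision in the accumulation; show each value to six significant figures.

Integral: ∫_12^26 1/x^4 dx = 0.000173936.
½[f(12) + f(26)] = ½[4.82253e-05 + 2.18830e-06] = 2.52068e-05.
Integral + boundary = 0.000199143.
k=1: B_{2}/(2)! × [f^{(1)}(26) − f^{(1)}(12)] = 1/12 × (-3.36661e-07 − (-1.60751e-05)) = 1.31154e-06.
Partial sum through k=1: 0.000200454.
k=2: B_{4}/(4)! × [f^{(3)}(26) − f^{(3)}(12)] = −1/720 × (-1.49406e-08 − (-3.34898e-06)) = -4.63061e-09.
Partial sum through k=2: 0.000200450.
k=3: B_{6}/(6)! × [f^{(5)}(26) − f^{(5)}(12)] = 1/30240 × (-1.23768e-09 − (-1.30238e-06)) = 4.30272e-11.

S_3 ≈ 0.000200450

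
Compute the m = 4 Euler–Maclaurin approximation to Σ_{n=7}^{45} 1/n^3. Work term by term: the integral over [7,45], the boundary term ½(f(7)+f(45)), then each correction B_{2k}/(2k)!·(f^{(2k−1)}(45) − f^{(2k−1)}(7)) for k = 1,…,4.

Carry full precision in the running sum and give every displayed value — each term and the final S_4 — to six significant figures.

The integral term ∫_7^45 1/x^3 dx = 0.00995717.
Boundary: ½(f(7) + f(45)) = ½(0.00291545 + 1.09739e-05) = 0.00146321.
So far: 0.0114204.
Correction k=1: B_{2}/2! · (f^{(1)}(45) − f^{(1)}(7)) = 1/12 · (-7.31596e-07 − (-0.00124948)) = 0.000104062.
Running total after k=1: 0.0115244.
Correction k=2: B_{4}/4! · (f^{(3)}(45) − f^{(3)}(7)) = −1/720 · (-7.22564e-09 − (-0.000509992)) = -7.08312e-07.
Running total after k=2: 0.0115237.
Correction k=3: B_{6}/6! · (f^{(5)}(45) − f^{(5)}(7)) = 1/30240 · (-1.49865e-10 − (-0.000437136)) = 1.44555e-08.
Running total after k=3: 0.0115237.
Correction k=4: B_{8}/8! · (f^{(7)}(45) − f^{(7)}(7)) = −1/1209600 · (-5.32854e-12 − (-0.000642322)) = -5.31020e-10.

S_4 ≈ 0.0115237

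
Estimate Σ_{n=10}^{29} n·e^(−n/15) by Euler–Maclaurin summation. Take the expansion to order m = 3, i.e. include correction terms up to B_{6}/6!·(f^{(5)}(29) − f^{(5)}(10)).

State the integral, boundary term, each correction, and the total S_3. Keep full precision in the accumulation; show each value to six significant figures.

The integral term ∫_10^29 x·e^(−x/15) dx = 97.0524.
½[f(10) + f(29)] = ½[5.13417 + 4.19529] = 4.66473.
So far: 101.717.
k=1: B_{2}/(2)! × [f^{(1)}(29) − f^{(1)}(10)] = 1/12 × (-0.135021 − 0.171139) = -0.0255133.
Partial sum through k=1: 101.692.
k=2: B_{4}/(4)! × [f^{(3)}(29) − f^{(3)}(10)] = −1/720 × (0.000685820 − 0.00532433) = 6.44237e-06.
Partial sum through k=2: 101.692.
k=3: B_{6}/(6)! × [f^{(5)}(29) − f^{(5)}(10)] = 1/30240 × (8.76326e-06 − 4.39468e-05) = -1.16348e-09.

S_3 ≈ 101.692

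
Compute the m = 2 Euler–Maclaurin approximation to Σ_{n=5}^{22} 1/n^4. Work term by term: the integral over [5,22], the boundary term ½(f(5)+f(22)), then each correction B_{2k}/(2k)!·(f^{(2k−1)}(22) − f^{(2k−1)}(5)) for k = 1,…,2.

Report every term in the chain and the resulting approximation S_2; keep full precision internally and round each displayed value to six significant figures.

∫_5^22 1/x^4 dx evaluates to 0.00263536.
Boundary: ½(f(5) + f(22)) = ½(0.00160000 + 4.26883e-06) = 0.000802134.
Running total after boundary: 0.00343750.
k=1: B_{2}/(2)! × [f^{(1)}(22) − f^{(1)}(5)] = 1/12 × (-7.76152e-07 − (-0.00128000)) = 0.000106602.
Partial sum through k=1: 0.00354410.
k=2: B_{4}/(4)! × [f^{(3)}(22) − f^{(3)}(5)] = −1/720 × (-4.81086e-08 − (-0.00153600)) = -2.13327e-06.

S_2 ≈ 0.00354197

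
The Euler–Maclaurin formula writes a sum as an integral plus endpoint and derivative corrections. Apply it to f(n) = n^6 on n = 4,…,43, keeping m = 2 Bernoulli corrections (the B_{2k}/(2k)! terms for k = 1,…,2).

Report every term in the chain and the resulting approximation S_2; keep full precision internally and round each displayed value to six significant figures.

Integral: ∫_4^43 x^6 dx = 3.88312e+10.
½[f(4) + f(43)] = ½[4096.00 + 6.32136e+09] = 3.16068e+09.
Integral + boundary = 4.19919e+10.
Order-1 term: 1/12 · (8.82051e+08 − 6144.00) = 7.35037e+07.
After k=1: 4.20654e+10.
Order-2 term: −1/720 · (9.54084e+06 − 7680.00) = -13240.5.

S_2 ≈ 4.20654e+10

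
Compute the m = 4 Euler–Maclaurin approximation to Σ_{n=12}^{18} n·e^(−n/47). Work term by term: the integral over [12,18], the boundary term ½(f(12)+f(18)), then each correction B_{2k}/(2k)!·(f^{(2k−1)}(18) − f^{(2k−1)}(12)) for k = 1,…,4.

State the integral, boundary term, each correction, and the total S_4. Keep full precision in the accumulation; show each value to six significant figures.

S_4 ≈ 75.9465

Integral: ∫_12^18 x·e^(−x/47) dx = 65.1750.
½[f(12) + f(18)] = ½[9.29603 + 12.2729] = 10.7845.
So far: 75.9595.
Correction k=1: B_{2}/2! · (f^{(1)}(18) − f^{(1)}(12)) = 1/12 · (0.420702 − 0.576881) = -0.0130149.
Running total after k=1: 75.9465.
Correction k=2: B_{4}/4! · (f^{(3)}(18) − f^{(3)}(12)) = −1/720 · (0.000807767 − 0.000962526) = 2.14943e-07.
Running total after k=2: 75.9465.
Correction k=3: B_{6}/6! · (f^{(5)}(18) − f^{(5)}(12)) = 1/30240 · (6.45127e-07 − 7.53237e-07) = -3.57510e-12.
Running total after k=3: 75.9465.
Correction k=4: B_{8}/8! · (f^{(7)}(18) − f^{(7)}(12)) = −1/1209600 · (4.18552e-10 − 4.84720e-10) = 5.47017e-17.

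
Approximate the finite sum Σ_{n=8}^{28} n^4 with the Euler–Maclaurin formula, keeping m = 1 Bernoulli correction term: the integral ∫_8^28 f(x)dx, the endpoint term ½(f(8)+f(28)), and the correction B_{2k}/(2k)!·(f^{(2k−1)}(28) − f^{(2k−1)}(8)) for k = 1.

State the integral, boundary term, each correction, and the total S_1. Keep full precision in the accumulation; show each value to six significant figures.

∫_8^28 x^4 dx evaluates to 3.43552e+06.
Endpoint term: (f(8) + f(28))/2 = (4096.00 + 614656)/2 = 309376.
Running total after boundary: 3.74490e+06.
k=1: B_{2}/(2)! × [f^{(1)}(28) − f^{(1)}(8)] = 1/12 × (87808.0 − 2048.00) = 7146.67.

S_1 ≈ 3.75204e+06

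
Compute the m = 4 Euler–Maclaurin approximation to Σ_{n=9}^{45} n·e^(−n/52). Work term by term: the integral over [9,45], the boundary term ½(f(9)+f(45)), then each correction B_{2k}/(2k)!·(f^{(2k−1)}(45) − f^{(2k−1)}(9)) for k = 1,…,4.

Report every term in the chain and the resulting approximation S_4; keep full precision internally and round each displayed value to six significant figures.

Integral: ∫_9^45 x·e^(−x/52) dx = 544.916.
Endpoint term: (f(9) + f(45))/2 = (7.56966 + 18.9400)/2 = 13.2548.
Integral + boundary = 558.171.
Order-1 term: 1/12 · (0.0566582 − 0.695503) = -0.0532370.
Partial sum through k=1: 558.118.
Order-2 term: −1/720 · (0.000332262 − 0.000879308) = 7.59785e-07.
Partial sum through k=2: 558.118.
Order-3 term: 1/30240 · (2.38007e-07 − 5.55253e-07) = -1.04909e-11.
Partial sum through k=3: 558.118.
Order-4 term: −1/1209600 · (1.30598e-10 − 2.90428e-10) = 1.32135e-16.

S_4 ≈ 558.118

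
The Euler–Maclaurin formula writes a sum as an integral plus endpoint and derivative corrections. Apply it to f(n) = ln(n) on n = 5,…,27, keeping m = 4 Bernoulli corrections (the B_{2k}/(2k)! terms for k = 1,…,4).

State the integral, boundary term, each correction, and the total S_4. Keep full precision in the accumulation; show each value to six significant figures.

The integral term ∫_5^27 ln(x) dx = 58.9404.
Endpoint term: (f(5) + f(27))/2 = (1.60944 + 3.29584)/2 = 2.45264.
Running total after boundary: 61.3930.
Correction k=1: B_{2}/2! · (f^{(1)}(27) − f^{(1)}(5)) = 1/12 · (0.0370370 − 0.200000) = -0.0135802.
Running total after k=1: 61.3795.
Correction k=2: B_{4}/4! · (f^{(3)}(27) − f^{(3)}(5)) = −1/720 · (0.000101611 − 0.0160000) = 2.20811e-05.
Running total after k=2: 61.3795.
Correction k=3: B_{6}/6! · (f^{(5)}(27) − f^{(5)}(5)) = 1/30240 · (1.67260e-06 − 0.00768000) = -2.53913e-07.
Running total after k=3: 61.3795.
Correction k=4: B_{8}/8! · (f^{(7)}(27) − f^{(7)}(5)) = −1/1209600 · (6.88313e-08 − 0.00921600) = 7.61899e-09.

S_4 ≈ 61.3795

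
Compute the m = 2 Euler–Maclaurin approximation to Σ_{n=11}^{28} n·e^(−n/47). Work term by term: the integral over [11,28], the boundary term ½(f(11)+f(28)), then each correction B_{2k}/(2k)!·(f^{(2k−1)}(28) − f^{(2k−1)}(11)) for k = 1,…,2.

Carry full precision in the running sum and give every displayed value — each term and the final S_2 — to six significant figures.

S_2 ≈ 226.386

The integral term ∫_11^28 x·e^(−x/47) dx = 214.350.
½[f(11) + f(28)] = ½[8.70461 + 15.4323] = 12.0684.
Integral + boundary = 226.418.
Correction k=1: B_{2}/2! · (f^{(1)}(28) − f^{(1)}(11)) = 1/12 · (0.222806 − 0.606124) = -0.0319431.
After k=1: 226.386.
Correction k=2: B_{4}/4! · (f^{(3)}(28) − f^{(3)}(11)) = −1/720 · (0.000599869 − 0.000990847) = 5.43025e-07.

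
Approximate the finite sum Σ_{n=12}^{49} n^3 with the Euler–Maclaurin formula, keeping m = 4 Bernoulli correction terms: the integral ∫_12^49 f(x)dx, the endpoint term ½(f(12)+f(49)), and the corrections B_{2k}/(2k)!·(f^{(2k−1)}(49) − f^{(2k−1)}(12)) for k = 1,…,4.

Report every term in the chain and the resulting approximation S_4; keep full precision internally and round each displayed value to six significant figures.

S_4 ≈ 1.49627e+06

The integral term ∫_12^49 x^3 dx = 1.43602e+06.
½[f(12) + f(49)] = ½[1728.00 + 117649] = 59688.5.
Running total after boundary: 1.49570e+06.
k=1: B_{2}/(2)! × [f^{(1)}(49) − f^{(1)}(12)] = 1/12 × (7203.00 − 432.000) = 564.250.
After k=1: 1.49627e+06.
k=2: B_{4}/(4)! × [f^{(3)}(49) − f^{(3)}(12)] = −1/720 × (6.00000 − 6.00000) = 0.00000.
After k=2: 1.49627e+06.
k=3: B_{6}/(6)! × [f^{(5)}(49) − f^{(5)}(12)] = 1/30240 × (0.00000 − 0.00000) = 0.00000.
After k=3: 1.49627e+06.
k=4: B_{8}/(8)! × [f^{(7)}(49) − f^{(7)}(12)] = −1/1209600 × (0.00000 − 0.00000) = 0.00000.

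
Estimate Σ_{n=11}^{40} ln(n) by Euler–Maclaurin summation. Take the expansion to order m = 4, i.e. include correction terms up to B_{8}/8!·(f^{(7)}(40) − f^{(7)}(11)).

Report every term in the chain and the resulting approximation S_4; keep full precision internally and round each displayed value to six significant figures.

S_4 ≈ 95.2162

∫_11^40 ln(x) dx evaluates to 92.1783.
Endpoint term: (f(11) + f(40))/2 = (2.39790 + 3.68888)/2 = 3.04339.
Running total after boundary: 95.2217.
Correction k=1: B_{2}/2! · (f^{(1)}(40) − f^{(1)}(11)) = 1/12 · (0.0250000 − 0.0909091) = -0.00549242.
Partial sum through k=1: 95.2162.
Correction k=2: B_{4}/4! · (f^{(3)}(40) − f^{(3)}(11)) = −1/720 · (3.12500e-05 − 0.00150263) = 2.04358e-06.
Partial sum through k=2: 95.2162.
Correction k=3: B_{6}/6! · (f^{(5)}(40) − f^{(5)}(11)) = 1/30240 · (2.34375e-07 − 0.000149021) = -4.92020e-09.
Partial sum through k=3: 95.2162.
Correction k=4: B_{8}/8! · (f^{(7)}(40) − f^{(7)}(11)) = −1/1209600 · (4.39453e-09 − 3.69474e-05) = 3.05415e-11.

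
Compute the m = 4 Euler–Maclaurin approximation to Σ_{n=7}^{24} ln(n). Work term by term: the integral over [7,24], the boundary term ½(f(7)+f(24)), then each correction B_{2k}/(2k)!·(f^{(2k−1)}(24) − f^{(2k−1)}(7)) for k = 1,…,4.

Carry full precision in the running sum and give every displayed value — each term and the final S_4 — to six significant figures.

Integral: ∫_7^24 ln(x) dx = 45.6519.
Endpoint term: (f(7) + f(24))/2 = (1.94591 + 3.17805)/2 = 2.56198.
Running total after boundary: 48.2139.
k=1: B_{2}/(2)! × [f^{(1)}(24) − f^{(1)}(7)] = 1/12 × (0.0416667 − 0.142857) = -0.00843254.
Running total after k=1: 48.2055.
k=2: B_{4}/(4)! × [f^{(3)}(24) − f^{(3)}(7)] = −1/720 × (0.000144676 − 0.00583090) = 7.89754e-06.
Running total after k=2: 48.2055.
k=3: B_{6}/(6)! × [f^{(5)}(24) − f^{(5)}(7)] = 1/30240 × (3.01408e-06 − 0.00142798) = -4.71218e-08.
Running total after k=3: 48.2055.
k=4: B_{8}/(8)! × [f^{(7)}(24) − f^{(7)}(7)] = −1/1209600 × (1.56983e-07 − 0.000874271) = 7.22647e-10.

S_4 ≈ 48.2055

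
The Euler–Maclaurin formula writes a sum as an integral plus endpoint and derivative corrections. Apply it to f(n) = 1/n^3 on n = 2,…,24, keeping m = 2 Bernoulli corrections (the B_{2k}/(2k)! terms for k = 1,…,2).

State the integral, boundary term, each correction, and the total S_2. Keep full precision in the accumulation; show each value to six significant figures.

The integral term ∫_2^24 1/x^3 dx = 0.124132.
½[f(2) + f(24)] = ½[0.125000 + 7.23380e-05] = 0.0625362.
Running total after boundary: 0.186668.
k=1: B_{2}/(2)! × [f^{(1)}(24) − f^{(1)}(2)] = 1/12 × (-9.04225e-06 − (-0.187500)) = 0.0156242.
Running total after k=1: 0.202292.
k=2: B_{4}/(4)! × [f^{(3)}(24) − f^{(3)}(2)] = −1/720 × (-3.13967e-07 − (-0.937500)) = -0.00130208.

S_2 ≈ 0.200990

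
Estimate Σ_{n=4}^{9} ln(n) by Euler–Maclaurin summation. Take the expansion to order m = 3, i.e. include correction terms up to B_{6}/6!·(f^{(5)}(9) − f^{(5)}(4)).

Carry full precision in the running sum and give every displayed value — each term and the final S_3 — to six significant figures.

∫_4^9 ln(x) dx evaluates to 9.22984.
Endpoint term: (f(4) + f(9))/2 = (1.38629 + 2.19722)/2 = 1.79176.
Running total after boundary: 11.0216.
Order-1 term: 1/12 · (0.111111 − 0.250000) = -0.0115741.
Partial sum through k=1: 11.0100.
Order-2 term: −1/720 · (0.00274348 − 0.0312500) = 3.95924e-05.
Partial sum through k=2: 11.0101.
Order-3 term: 1/30240 · (0.000406442 − 0.0234375) = -7.61609e-07.

S_3 ≈ 11.0101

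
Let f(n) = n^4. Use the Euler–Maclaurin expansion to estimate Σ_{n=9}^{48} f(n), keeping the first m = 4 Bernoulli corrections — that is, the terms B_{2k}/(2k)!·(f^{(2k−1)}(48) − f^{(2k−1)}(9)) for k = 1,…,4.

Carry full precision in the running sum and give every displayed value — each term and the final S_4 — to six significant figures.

S_4 ≈ 5.36431e+07

The integral term ∫_9^48 x^4 dx = 5.09490e+07.
½[f(9) + f(48)] = ½[6561.00 + 5.30842e+06] = 2.65749e+06.
Integral + boundary = 5.36065e+07.
Correction k=1: B_{2}/2! · (f^{(1)}(48) − f^{(1)}(9)) = 1/12 · (442368 − 2916.00) = 36621.0.
Partial sum through k=1: 5.36431e+07.
Correction k=2: B_{4}/4! · (f^{(3)}(48) − f^{(3)}(9)) = −1/720 · (1152.00 − 216.000) = -1.30000.
Partial sum through k=2: 5.36431e+07.
Correction k=3: B_{6}/6! · (f^{(5)}(48) − f^{(5)}(9)) = 1/30240 · (0.00000 − 0.00000) = 0.00000.
Partial sum through k=3: 5.36431e+07.
Correction k=4: B_{8}/8! · (f^{(7)}(48) − f^{(7)}(9)) = −1/1209600 · (0.00000 − 0.00000) = 0.00000.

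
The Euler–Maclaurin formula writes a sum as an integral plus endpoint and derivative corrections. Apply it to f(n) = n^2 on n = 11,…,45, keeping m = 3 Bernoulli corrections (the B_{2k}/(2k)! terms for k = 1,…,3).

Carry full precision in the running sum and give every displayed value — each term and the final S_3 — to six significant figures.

∫_11^45 x^2 dx evaluates to 29931.3.
Endpoint term: (f(11) + f(45))/2 = (121.000 + 2025.00)/2 = 1073.00.
So far: 31004.3.
Order-1 term: 1/12 · (90.0000 − 22.0000) = 5.66667.
After k=1: 31010.0.
Order-2 term: −1/720 · (0.00000 − 0.00000) = 0.00000.
After k=2: 31010.0.
Order-3 term: 1/30240 · (0.00000 − 0.00000) = 0.00000.

S_3 ≈ 31010.0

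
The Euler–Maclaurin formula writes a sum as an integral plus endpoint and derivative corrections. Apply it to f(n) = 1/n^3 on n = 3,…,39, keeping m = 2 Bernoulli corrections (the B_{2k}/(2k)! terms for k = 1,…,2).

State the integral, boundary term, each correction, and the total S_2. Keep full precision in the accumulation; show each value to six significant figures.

S_2 ≈ 0.0767258

∫_3^39 1/x^3 dx evaluates to 0.0552268.
Boundary: ½(f(3) + f(39)) = ½(0.0370370 + 1.68580e-05) = 0.0185269.
So far: 0.0737538.
k=1: B_{2}/(2)! × [f^{(1)}(39) − f^{(1)}(3)] = 1/12 × (-1.29677e-06 − (-0.0370370)) = 0.00308631.
Partial sum through k=1: 0.0768401.
k=2: B_{4}/(4)! × [f^{(3)}(39) − f^{(3)}(3)] = −1/720 × (-1.70515e-08 − (-0.0823045)) = -0.000114312.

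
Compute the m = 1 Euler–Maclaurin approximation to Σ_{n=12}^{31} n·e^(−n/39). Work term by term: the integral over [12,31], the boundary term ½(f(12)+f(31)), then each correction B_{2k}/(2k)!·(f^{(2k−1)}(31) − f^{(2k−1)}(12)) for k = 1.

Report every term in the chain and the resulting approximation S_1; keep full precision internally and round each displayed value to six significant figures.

Integral: ∫_12^31 x·e^(−x/39) dx = 229.222.
½[f(12) + f(31)] = ½[8.82170 + 14.0008] = 11.4113.
So far: 240.633.
Correction k=1: B_{2}/2! · (f^{(1)}(31) − f^{(1)}(12)) = 1/12 · (0.0926439 − 0.508944) = -0.0346917.

S_1 ≈ 240.598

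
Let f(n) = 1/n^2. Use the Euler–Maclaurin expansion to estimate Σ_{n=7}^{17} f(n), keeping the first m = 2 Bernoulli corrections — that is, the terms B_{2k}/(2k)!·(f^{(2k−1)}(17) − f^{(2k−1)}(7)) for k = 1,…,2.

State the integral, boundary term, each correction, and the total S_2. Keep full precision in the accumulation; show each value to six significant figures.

S_2 ≈ 0.0964178

∫_7^17 1/x^2 dx evaluates to 0.0840336.
½[f(7) + f(17)] = ½[0.0204082 + 0.00346021] = 0.0119342.
So far: 0.0959678.
Correction k=1: B_{2}/2! · (f^{(1)}(17) − f^{(1)}(7)) = 1/12 · (-0.000407083 − (-0.00583090)) = 0.000451985.
After k=1: 0.0964198.
Correction k=2: B_{4}/4! · (f^{(3)}(17) − f^{(3)}(7)) = −1/720 · (-1.69031e-05 − (-0.00142798)) = -1.95982e-06.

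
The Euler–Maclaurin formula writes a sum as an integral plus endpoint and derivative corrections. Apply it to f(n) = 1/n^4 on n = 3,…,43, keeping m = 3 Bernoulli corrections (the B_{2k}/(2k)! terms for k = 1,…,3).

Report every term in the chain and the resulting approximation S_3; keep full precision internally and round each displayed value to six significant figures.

Integral: ∫_3^43 1/x^4 dx = 0.0123415.
½[f(3) + f(43)] = ½[0.0123457 + 2.92500e-07] = 0.00617299.
Running total after boundary: 0.0185145.
Correction k=1: B_{2}/2! · (f^{(1)}(43) − f^{(1)}(3)) = 1/12 · (-2.72093e-08 − (-0.0164609)) = 0.00137174.
Running total after k=1: 0.0198862.
Correction k=2: B_{4}/4! · (f^{(3)}(43) − f^{(3)}(3)) = −1/720 · (-4.41471e-10 − (-0.0548697)) = -7.62079e-05.
Running total after k=2: 0.0198100.
Correction k=3: B_{6}/6! · (f^{(5)}(43) − f^{(5)}(3)) = 1/30240 · (-1.33707e-11 − (-0.341411)) = 1.12901e-05.

S_3 ≈ 0.0198213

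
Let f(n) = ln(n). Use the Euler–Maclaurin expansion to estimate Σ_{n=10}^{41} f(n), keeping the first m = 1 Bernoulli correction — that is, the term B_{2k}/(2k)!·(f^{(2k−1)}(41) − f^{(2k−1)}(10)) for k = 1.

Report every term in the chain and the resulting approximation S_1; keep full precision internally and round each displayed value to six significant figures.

∫_10^41 ln(x) dx evaluates to 98.2306.
Boundary: ½(f(10) + f(41)) = ½(2.30259 + 3.71357) = 3.00808.
Running total after boundary: 101.239.
k=1: B_{2}/(2)! × [f^{(1)}(41) − f^{(1)}(10)] = 1/12 × (0.0243902 − 0.100000) = -0.00630081.

S_1 ≈ 101.232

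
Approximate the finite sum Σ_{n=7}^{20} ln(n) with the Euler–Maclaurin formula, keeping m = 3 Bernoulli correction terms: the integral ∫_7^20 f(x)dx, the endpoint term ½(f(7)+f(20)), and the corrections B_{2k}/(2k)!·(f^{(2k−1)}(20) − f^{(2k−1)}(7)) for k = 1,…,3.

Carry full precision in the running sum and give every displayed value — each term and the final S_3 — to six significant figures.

The integral term ∫_7^20 ln(x) dx = 33.2933.
½[f(7) + f(20)] = ½[1.94591 + 2.99573] = 2.47082.
Integral + boundary = 35.7641.
Correction k=1: B_{2}/2! · (f^{(1)}(20) − f^{(1)}(7)) = 1/12 · (0.0500000 − 0.142857) = -0.00773810.
Running total after k=1: 35.7564.
Correction k=2: B_{4}/4! · (f^{(3)}(20) − f^{(3)}(7)) = −1/720 · (0.000250000 − 0.00583090) = 7.75126e-06.
Running total after k=2: 35.7564.
Correction k=3: B_{6}/6! · (f^{(5)}(20) − f^{(5)}(7)) = 1/30240 · (7.50000e-06 − 0.00142798) = -4.69734e-08.

S_3 ≈ 35.7564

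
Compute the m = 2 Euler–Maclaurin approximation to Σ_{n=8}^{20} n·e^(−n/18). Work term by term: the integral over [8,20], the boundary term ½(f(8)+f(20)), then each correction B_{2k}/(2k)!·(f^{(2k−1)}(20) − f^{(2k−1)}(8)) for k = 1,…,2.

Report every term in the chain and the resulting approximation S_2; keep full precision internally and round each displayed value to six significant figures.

∫_8^20 x·e^(−x/18) dx evaluates to 74.9044.
Boundary: ½(f(8) + f(20)) = ½(5.12944 + 6.58386) = 5.85665.
So far: 80.7611.
Correction k=1: B_{2}/2! · (f^{(1)}(20) − f^{(1)}(8)) = 1/12 · (-0.0365770 − 0.356211) = -0.0327324.
Running total after k=1: 80.7283.
Correction k=2: B_{4}/4! · (f^{(3)}(20) − f^{(3)}(8)) = −1/720 · (0.00191916 − 0.00505732) = 4.35855e-06.

S_2 ≈ 80.7283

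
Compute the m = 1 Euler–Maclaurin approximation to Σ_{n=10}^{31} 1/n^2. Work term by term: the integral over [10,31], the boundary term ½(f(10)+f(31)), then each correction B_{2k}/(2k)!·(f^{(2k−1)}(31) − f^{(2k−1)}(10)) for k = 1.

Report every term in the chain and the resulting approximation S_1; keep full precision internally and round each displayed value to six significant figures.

S_1 ≈ 0.0734233

∫_10^31 1/x^2 dx evaluates to 0.0677419.
Endpoint term: (f(10) + f(31))/2 = (0.0100000 + 0.00104058)/2 = 0.00552029.
Integral + boundary = 0.0732622.
Correction k=1: B_{2}/2! · (f^{(1)}(31) − f^{(1)}(10)) = 1/12 · (-6.71344e-05 − (-0.00200000)) = 0.000161072.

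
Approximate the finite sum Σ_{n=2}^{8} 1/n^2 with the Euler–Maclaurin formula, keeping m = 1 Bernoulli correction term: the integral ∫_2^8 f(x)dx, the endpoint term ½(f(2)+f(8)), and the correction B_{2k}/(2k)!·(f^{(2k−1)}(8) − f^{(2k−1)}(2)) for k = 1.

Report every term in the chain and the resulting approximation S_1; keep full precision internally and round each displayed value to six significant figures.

∫_2^8 1/x^2 dx evaluates to 0.375000.
Boundary: ½(f(2) + f(8)) = ½(0.250000 + 0.0156250) = 0.132812.
Integral + boundary = 0.507812.
Correction k=1: B_{2}/2! · (f^{(1)}(8) − f^{(1)}(2)) = 1/12 · (-0.00390625 − (-0.250000)) = 0.0205078.

S_1 ≈ 0.528320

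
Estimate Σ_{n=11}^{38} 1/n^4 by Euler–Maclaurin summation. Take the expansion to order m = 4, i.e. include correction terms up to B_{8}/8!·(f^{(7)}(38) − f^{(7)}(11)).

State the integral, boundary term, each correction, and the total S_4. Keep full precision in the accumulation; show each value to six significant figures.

∫_11^38 1/x^4 dx evaluates to 0.000244364.
Boundary: ½(f(11) + f(38)) = ½(6.83013e-05 + 4.79585e-07) = 3.43905e-05.
Running total after boundary: 0.000278754.
Order-1 term: 1/12 · (-5.04826e-08 − (-2.48369e-05)) = 2.06553e-06.
Running total after k=1: 0.000280820.
Order-2 term: −1/720 · (-1.04881e-09 − (-6.15790e-06)) = -8.55118e-09.
Running total after k=2: 0.000280811.
Order-3 term: 1/30240 · (-4.06740e-11 − (-2.84994e-06)) = 9.42426e-11.
Running total after k=3: 0.000280811.
Order-4 term: −1/1209600 · (-2.53508e-12 − (-2.11979e-06)) = -1.75247e-12.

S_4 ≈ 0.000280811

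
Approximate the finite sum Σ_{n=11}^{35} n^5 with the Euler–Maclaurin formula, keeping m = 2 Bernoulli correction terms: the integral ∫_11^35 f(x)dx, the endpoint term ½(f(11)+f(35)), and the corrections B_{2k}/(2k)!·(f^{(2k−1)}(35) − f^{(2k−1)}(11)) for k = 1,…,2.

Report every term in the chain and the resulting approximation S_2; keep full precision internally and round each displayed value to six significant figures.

The integral term ∫_11^35 x^5 dx = 3.06082e+08.
Endpoint term: (f(11) + f(35))/2 = (161051 + 5.25219e+07)/2 = 2.63415e+07.
So far: 3.32424e+08.
Order-1 term: 1/12 · (7.50312e+06 − 73205.0) = 619160.
After k=1: 3.33043e+08.
Order-2 term: −1/720 · (73500.0 − 7260.00) = -92.0000.

S_2 ≈ 3.33043e+08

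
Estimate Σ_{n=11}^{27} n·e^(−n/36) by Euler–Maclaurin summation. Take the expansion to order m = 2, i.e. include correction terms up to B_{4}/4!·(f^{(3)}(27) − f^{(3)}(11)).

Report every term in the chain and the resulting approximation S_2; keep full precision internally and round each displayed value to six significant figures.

∫_11^27 x·e^(−x/36) dx evaluates to 175.193.
½[f(11) + f(27)] = ½[8.10385 + 12.7539] = 10.4289.
Running total after boundary: 185.622.
Correction k=1: B_{2}/2! · (f^{(1)}(27) − f^{(1)}(11)) = 1/12 · (0.118092 − 0.511607) = -0.0327929.
Running total after k=1: 185.589.
Correction k=2: B_{4}/4! · (f^{(3)}(27) − f^{(3)}(11)) = −1/720 · (0.000820081 − 0.00153166) = 9.88308e-07.

S_2 ≈ 185.589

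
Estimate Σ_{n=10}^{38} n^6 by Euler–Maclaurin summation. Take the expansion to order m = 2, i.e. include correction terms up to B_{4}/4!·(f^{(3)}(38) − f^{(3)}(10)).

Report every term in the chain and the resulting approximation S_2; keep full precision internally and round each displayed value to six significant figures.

The integral term ∫_10^38 x^6 dx = 1.63437e+10.
Endpoint term: (f(10) + f(38))/2 = (1.00000e+06 + 3.01094e+09)/2 = 1.50597e+09.
Running total after boundary: 1.78496e+10.
Correction k=1: B_{2}/2! · (f^{(1)}(38) − f^{(1)}(10)) = 1/12 · (4.75411e+08 − 600000) = 3.95676e+07.
After k=1: 1.78892e+10.
Correction k=2: B_{4}/4! · (f^{(3)}(38) − f^{(3)}(10)) = −1/720 · (6.58464e+06 − 120000) = -8978.67.

S_2 ≈ 1.78892e+10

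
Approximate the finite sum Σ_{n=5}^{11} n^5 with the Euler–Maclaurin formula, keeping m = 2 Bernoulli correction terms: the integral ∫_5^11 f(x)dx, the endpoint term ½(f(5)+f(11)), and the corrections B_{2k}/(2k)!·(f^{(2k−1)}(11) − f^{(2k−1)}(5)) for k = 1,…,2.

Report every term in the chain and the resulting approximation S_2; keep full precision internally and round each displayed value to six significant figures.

Integral: ∫_5^11 x^5 dx = 292656.
Endpoint term: (f(5) + f(11))/2 = (3125.00 + 161051)/2 = 82088.0.
Running total after boundary: 374744.
Correction k=1: B_{2}/2! · (f^{(1)}(11) − f^{(1)}(5)) = 1/12 · (73205.0 − 3125.00) = 5840.00.
After k=1: 380584.
Correction k=2: B_{4}/4! · (f^{(3)}(11) − f^{(3)}(5)) = −1/720 · (7260.00 − 1500.00) = -8.00000.

S_2 ≈ 380576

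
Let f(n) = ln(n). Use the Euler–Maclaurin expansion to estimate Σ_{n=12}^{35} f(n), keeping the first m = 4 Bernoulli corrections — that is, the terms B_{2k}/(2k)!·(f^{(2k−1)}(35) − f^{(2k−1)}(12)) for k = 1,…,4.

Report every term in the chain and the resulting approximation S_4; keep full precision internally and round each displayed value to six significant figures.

Integral: ∫_12^35 ln(x) dx = 71.6183.
Boundary: ½(f(12) + f(35)) = ½(2.48491 + 3.55535) = 3.02013.
Integral + boundary = 74.6384.
k=1: B_{2}/(2)! × [f^{(1)}(35) − f^{(1)}(12)] = 1/12 × (0.0285714 − 0.0833333) = -0.00456349.
Partial sum through k=1: 74.6339.
k=2: B_{4}/(4)! × [f^{(3)}(35) − f^{(3)}(12)] = −1/720 × (4.66472e-05 − 0.00115741) = 1.54272e-06.
Partial sum through k=2: 74.6339.
k=3: B_{6}/(6)! × [f^{(5)}(35) − f^{(5)}(12)] = 1/30240 × (4.56952e-07 − 9.64506e-05) = -3.17439e-09.
Partial sum through k=3: 74.6339.
k=4: B_{8}/(8)! × [f^{(7)}(35) − f^{(7)}(12)] = −1/1209600 × (1.11907e-08 − 2.00939e-05) = 1.66028e-11.

S_4 ≈ 74.6339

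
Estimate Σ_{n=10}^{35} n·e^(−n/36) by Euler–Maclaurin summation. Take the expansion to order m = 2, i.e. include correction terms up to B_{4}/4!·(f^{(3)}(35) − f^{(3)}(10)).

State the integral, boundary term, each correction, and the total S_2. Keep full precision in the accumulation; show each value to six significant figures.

The integral term ∫_10^35 x·e^(−x/36) dx = 287.577.
Boundary: ½(f(10) + f(35)) = ½(7.57465 + 13.2385) = 10.4066.
Integral + boundary = 297.983.
Correction k=1: B_{2}/2! · (f^{(1)}(35) − f^{(1)}(10)) = 1/12 · (0.0105067 − 0.547058) = -0.0447126.
Partial sum through k=1: 297.939.
Correction k=2: B_{4}/4! · (f^{(3)}(35) − f^{(3)}(10)) = −1/720 · (0.000591813 − 0.00159104) = 1.38782e-06.

S_2 ≈ 297.939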